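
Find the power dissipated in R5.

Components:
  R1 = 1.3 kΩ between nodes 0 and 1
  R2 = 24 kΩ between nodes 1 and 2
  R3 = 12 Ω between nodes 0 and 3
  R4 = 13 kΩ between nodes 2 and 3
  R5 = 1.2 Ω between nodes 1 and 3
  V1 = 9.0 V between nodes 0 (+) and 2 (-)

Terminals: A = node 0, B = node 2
Nodal analysis, taking node 2 as the 0 V reference.
Source V1 fixes V_0 = 9 V.
KCL at each unknown node (sum of currents leaving = 0; resistances in Ω):
  Node 1: (V_1 - 9)/1300 + (V_1 - 0)/24000 + (V_1 - V_3)/1.2 = 0
  Node 3: (V_3 - 9)/12 + (V_3 - 0)/13000 + (V_3 - V_1)/1.2 = 0
Collecting terms (coefficients in siemens):
  0.8341·V_1 - 0.8333·V_3 = 0.006923
  0.9167·V_3 - 0.8333·V_1 = 0.75
Determinant D = (0.8341)(0.9167) - (-0.8333)(-0.8333) = 0.07025
V_1 = [(0.006923)(0.9167) - (-0.8333)(0.75)]/D = 8.987 V
V_3 = [(0.8341)(0.75) - (0.006923)(-0.8333)]/D = 8.987 V
I_R5 = (V_1 - V_3)/R5 = (8.987 - 8.987)/1.2 = -0.0003644 A
P_R5 = I_R5² × R5 = (-0.0003644)² × 1.2 = 0.0000001593 W

Final answer: 1.593e-07 W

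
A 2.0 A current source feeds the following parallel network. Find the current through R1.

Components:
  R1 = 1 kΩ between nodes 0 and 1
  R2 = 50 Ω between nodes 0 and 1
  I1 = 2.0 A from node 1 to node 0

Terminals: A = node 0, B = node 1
All resistors sit directly between nodes 0 and 1, so they are in parallel and share one voltage V; the full source current 2 A splits among them.
1/R_par = 1/1000 + 1/50 = 0.021 S  =>  R_par = 47.62 Ω
V = I × R_par = 2 × 47.62 = 95.24 V
I_R1 = V/R1 = 95.24/1000 = 0.09524 A

Final answer: 0.09524 A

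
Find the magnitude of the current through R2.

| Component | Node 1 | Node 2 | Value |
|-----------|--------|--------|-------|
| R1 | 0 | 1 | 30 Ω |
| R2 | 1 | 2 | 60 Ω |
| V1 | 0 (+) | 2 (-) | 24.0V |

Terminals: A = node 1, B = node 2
Nodal analysis, taking node 2 as the 0 V reference.
Source V1 fixes V_0 = 24 V.
KCL at each unknown node (sum of currents leaving = 0; resistances in Ω):
  Node 1: (V_1 - 24)/30 + (V_1 - 0)/60 = 0
Collecting terms: 0.05 × V_1 = 0.8  =>  V_1 = 16 V
I_R2 = (V_1 - V_2)/R2 = (16 - 0)/60 = 0.2667 A
|I_R2| = 0.2667 A

Final answer: |I_R2| = 0.2667 A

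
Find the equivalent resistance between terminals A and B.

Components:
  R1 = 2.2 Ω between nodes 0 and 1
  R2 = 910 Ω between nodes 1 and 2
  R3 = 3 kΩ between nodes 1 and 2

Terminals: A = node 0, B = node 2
Reduce the network between node 0 (A) and node 2 (B) by series/parallel combination:
  Rp1 = R2 ‖ R3 (parallel, both between nodes 1 and 2) = 1/(1/910 + 1/3000) = 698.2 Ω
  Rs1 = R1 + Rp1 (series, joined only at node 1) = 2.2 + 698.2 = 700.4 Ω
R_eq = 700.4 Ω

Final answer: 700.4 Ω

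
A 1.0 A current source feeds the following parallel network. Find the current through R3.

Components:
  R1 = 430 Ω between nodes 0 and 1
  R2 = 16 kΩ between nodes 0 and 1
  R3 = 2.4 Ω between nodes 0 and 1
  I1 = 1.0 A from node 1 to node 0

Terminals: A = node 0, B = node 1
All resistors sit directly between nodes 0 and 1, so they are in parallel and share one voltage V; the full source current 1 A splits among them.
1/R_par = 1/430 + 1/16000 + 1/2.4 = 0.4191 S  =>  R_par = 2.386 Ω
V = I × R_par = 1 × 2.386 = 2.386 V
I_R3 = V/R3 = 2.386/2.4 = 0.9943 A

Final answer: 0.9943 A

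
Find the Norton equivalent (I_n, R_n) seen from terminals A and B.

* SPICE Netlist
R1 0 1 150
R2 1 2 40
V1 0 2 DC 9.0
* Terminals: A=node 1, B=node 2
Find the Thévenin equivalent first; then I_n = V_th/R_th and R_n = R_th.
Step 1 — V_th is the open-circuit voltage V_A - V_B (nothing connected across the terminals).
Nodal analysis, taking node 2 as the 0 V reference.
Source V1 fixes V_0 = 9 V.
KCL at each unknown node (sum of currents leaving = 0; resistances in Ω):
  Node 1: (V_1 - 9)/150 + (V_1 - 0)/40 = 0
Collecting terms: 0.03167 × V_1 = 0.06  =>  V_1 = 1.895 V
V_th = V_1 - V_2 = 1.895 - 0 = 1.895 V
Step 2 — R_th: zero the source — replace V1 by a short circuit (node 2 merges into node 0) — and find the resistance seen between A (node 1) and B (node 0).
Reduce the network between node 1 (A) and node 0 (B) by series/parallel combination:
  Rp1 = R1 ‖ R2 (parallel, both between nodes 0 and 1) = 1/(1/150 + 1/40) = 31.58 Ω
R_th = 31.58 Ω
I_n = V_th/R_th = 1.895/31.58 = 0.06 A, and R_n = R_th = 31.58 Ω

Final answer: I_n = 0.06 A, R_n = 31.58 Ω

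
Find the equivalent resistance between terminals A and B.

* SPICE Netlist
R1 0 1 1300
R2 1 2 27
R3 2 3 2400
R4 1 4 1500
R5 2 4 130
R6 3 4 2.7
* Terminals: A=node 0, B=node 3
The network is not a plain series/parallel combination. Inject a 1 A test current into terminal A (node 0) and return it from terminal B (node 3); then R_eq = V_A / (1 A).
Nodal analysis, taking node 3 as the 0 V reference.
Current source I_test pushes 1 A into node 0 and draws it out of node 3.
KCL at each unknown node (sum of currents leaving = 0; resistances in Ω):
  Node 0: (V_0 - V_1)/1300 - 1 = 0
  Node 1: (V_1 - V_0)/1300 + (V_1 - V_2)/27 + (V_1 - V_4)/1500 = 0
  Node 2: (V_2 - V_1)/27 + (V_2 - 0)/2400 + (V_2 - V_4)/130 = 0
  Node 4: (V_4 - V_1)/1500 + (V_4 - V_2)/130 + (V_4 - 0)/2.7 = 0
Collecting terms (coefficients in siemens):
  0.0007692·V_0 - 0.0007692·V_1 = 1
  0.03847·V_1 - 0.0007692·V_0 - 0.03704·V_2 - 0.0006667·V_4 = 0
  0.04515·V_2 - 0.03704·V_1 - 0.007692·V_4 = 0
  0.3787·V_4 - 0.0006667·V_1 - 0.007692·V_2 = 0
Solving these 4 simultaneous equations (Gaussian elimination) gives:
  V_0 = 1439 V, V_1 = 139.1 V, V_2 = 114.5 V, V_4 = 2.571 V
R_eq = V_0 / 1 A = 1439 Ω = 1.439 kΩ

Final answer: 1.439 kΩ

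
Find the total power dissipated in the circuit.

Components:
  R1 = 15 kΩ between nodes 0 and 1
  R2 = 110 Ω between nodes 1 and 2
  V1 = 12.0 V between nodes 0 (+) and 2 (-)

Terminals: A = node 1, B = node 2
Nodal analysis, taking node 2 as the 0 V reference.
Source V1 fixes V_0 = 12 V.
KCL at each unknown node (sum of currents leaving = 0; resistances in Ω):
  Node 1: (V_1 - 12)/15000 + (V_1 - 0)/110 = 0
Collecting terms: 0.009158 × V_1 = 0.0008  =>  V_1 = 0.08736 V
Power in each resistor, P = (ΔV)²/R:
  P_R1 = (12 - 0.08736)²/15000 = 0.009461 W
  P_R2 = (0.08736 - 0)²/110 = 0.00006938 W
P_total = P_R1 + P_R2 = 0.00953 W

Final answer: 0.00953 W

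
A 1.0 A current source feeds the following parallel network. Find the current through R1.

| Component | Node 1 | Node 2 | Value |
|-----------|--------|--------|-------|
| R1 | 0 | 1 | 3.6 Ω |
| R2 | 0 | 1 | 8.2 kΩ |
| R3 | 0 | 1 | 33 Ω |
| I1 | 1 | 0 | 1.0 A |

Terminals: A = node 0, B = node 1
All resistors sit directly between nodes 0 and 1, so they are in parallel and share one voltage V; the full source current 1 A splits among them.
1/R_par = 1/3.6 + 1/8200 + 1/33 = 0.3082 S  =>  R_par = 3.245 Ω
V = I × R_par = 1 × 3.245 = 3.245 V
I_R1 = V/R1 = 3.245/3.6 = 0.9013 A

Final answer: 0.9013 A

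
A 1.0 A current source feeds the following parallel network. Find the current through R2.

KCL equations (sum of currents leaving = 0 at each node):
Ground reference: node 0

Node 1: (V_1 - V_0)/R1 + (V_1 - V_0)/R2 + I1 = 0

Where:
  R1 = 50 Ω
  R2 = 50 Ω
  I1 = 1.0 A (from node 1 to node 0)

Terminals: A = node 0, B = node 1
All resistors sit directly between nodes 0 and 1, so they are in parallel and share one voltage V; the full source current 1 A splits among them.
1/R_par = 1/50 + 1/50 = 0.04 S  =>  R_par = 25 Ω
V = I × R_par = 1 × 25 = 25 V
I_R2 = V/R2 = 25/50 = 0.5 A

Final answer: 0.5 A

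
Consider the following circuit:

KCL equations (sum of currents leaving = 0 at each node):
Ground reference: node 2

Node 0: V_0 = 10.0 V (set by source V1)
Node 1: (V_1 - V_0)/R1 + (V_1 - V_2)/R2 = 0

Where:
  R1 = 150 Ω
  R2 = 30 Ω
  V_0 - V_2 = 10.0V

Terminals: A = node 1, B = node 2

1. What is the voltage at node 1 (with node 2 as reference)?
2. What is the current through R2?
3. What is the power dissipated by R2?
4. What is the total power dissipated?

Nodal analysis, taking node 2 as the 0 V reference.
Source V1 fixes V_0 = 10 V.
KCL at each unknown node (sum of currents leaving = 0; resistances in Ω):
  Node 1: (V_1 - 10)/150 + (V_1 - 0)/30 = 0
Collecting terms: 0.04 × V_1 = 0.06667  =>  V_1 = 1.667 V
Part 1:
  Read off the nodal solution: V_1 = 1.667 V
Part 2:
  I_R2 = (V_1 - V_2)/R2 = (1.667 - 0)/30 = 0.05556 A
  Magnitude: I_R2 = 0.05556 A
Part 3:
  I_R2 = (V_1 - V_2)/R2 = (1.667 - 0)/30 = 0.05556 A
  P_R2 = I_R2² × R2 = (0.05556)² × 30 = 0.09259 W
Part 4:
  Power in each resistor, P = (ΔV)²/R:
    P_R1 = (10 - 1.667)²/150 = 0.463 W
    P_R2 = (1.667 - 0)²/30 = 0.09259 W
  P_total = P_R1 + P_R2 = 0.5556 W

Final answers:
1. V_1 = 1.667 V
2. I_R2 = 0.05556 A
3. P_R2 = 0.09259 W
4. P_total = 0.5556 W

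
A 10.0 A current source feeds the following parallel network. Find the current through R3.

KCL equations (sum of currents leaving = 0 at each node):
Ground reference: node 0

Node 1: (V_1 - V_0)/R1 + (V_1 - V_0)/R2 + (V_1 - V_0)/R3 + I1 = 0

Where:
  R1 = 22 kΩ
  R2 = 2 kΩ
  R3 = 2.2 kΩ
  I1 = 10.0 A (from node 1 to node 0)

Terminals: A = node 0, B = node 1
All resistors sit directly between nodes 0 and 1, so they are in parallel and share one voltage V; the full source current 10 A splits among them.
1/R_par = 1/22000 + 1/2000 + 1/2200 = 0.001 S  =>  R_par = 1000 Ω
V = I × R_par = 10 × 1000 = 10000 V
I_R3 = V/R3 = 10000/2200 = 4.545 A

Final answer: 4.545 A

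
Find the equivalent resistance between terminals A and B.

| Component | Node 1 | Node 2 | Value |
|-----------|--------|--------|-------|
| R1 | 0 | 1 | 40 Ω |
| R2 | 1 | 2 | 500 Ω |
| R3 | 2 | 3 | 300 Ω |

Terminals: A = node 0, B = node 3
Reduce the network between node 0 (A) and node 3 (B) by series/parallel combination:
  Rs1 = R1 + R2 (series, joined only at node 1) = 40 + 500 = 540 Ω
  Rs2 = R3 + Rs1 (series, joined only at node 2) = 300 + 540 = 840 Ω
R_eq = 840 Ω

Final answer: 840 Ω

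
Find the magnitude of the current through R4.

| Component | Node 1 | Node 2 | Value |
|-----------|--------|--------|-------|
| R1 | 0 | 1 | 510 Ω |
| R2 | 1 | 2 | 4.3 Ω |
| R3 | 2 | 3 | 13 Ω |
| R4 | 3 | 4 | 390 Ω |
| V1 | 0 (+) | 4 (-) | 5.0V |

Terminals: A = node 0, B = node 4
Nodal analysis, taking node 4 as the 0 V reference.
Source V1 fixes V_0 = 5 V.
KCL at each unknown node (sum of currents leaving = 0; resistances in Ω):
  Node 1: (V_1 - 5)/510 + (V_1 - V_2)/4.3 = 0
  Node 2: (V_2 - V_1)/4.3 + (V_2 - V_3)/13 = 0
  Node 3: (V_3 - V_2)/13 + (V_3 - 0)/390 = 0
Collecting terms (coefficients in siemens):
  0.2345·V_1 - 0.2326·V_2 = 0.009804
  0.3095·V_2 - 0.2326·V_1 - 0.07692·V_3 = 0
  0.07949·V_3 - 0.07692·V_2 = 0
Solving these 3 simultaneous equations (Gaussian elimination) gives:
  V_1 = 2.22 V, V_2 = 2.197 V, V_3 = 2.126 V
I_R4 = (V_3 - V_4)/R4 = (2.126 - 0)/390 = 0.005451 A
|I_R4| = 0.005451 A

Final answer: |I_R4| = 0.005451 A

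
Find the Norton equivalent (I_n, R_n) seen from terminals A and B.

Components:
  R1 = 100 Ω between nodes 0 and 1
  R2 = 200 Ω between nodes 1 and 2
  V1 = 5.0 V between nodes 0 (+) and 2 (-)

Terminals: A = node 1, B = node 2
Find the Thévenin equivalent first; then I_n = V_th/R_th and R_n = R_th.
Step 1 — V_th is the open-circuit voltage V_A - V_B (nothing connected across the terminals).
Nodal analysis, taking node 2 as the 0 V reference.
Source V1 fixes V_0 = 5 V.
KCL at each unknown node (sum of currents leaving = 0; resistances in Ω):
  Node 1: (V_1 - 5)/100 + (V_1 - 0)/200 = 0
Collecting terms: 0.015 × V_1 = 0.05  =>  V_1 = 3.333 V
V_th = V_1 - V_2 = 3.333 - 0 = 3.333 V
Step 2 — R_th: zero the source — replace V1 by a short circuit (node 2 merges into node 0) — and find the resistance seen between A (node 1) and B (node 0).
Reduce the network between node 1 (A) and node 0 (B) by series/parallel combination:
  Rp1 = R1 ‖ R2 (parallel, both between nodes 0 and 1) = 1/(1/100 + 1/200) = 66.67 Ω
R_th = 66.67 Ω
I_n = V_th/R_th = 3.333/66.67 = 0.05 A, and R_n = R_th = 66.67 Ω

Final answer: I_n = 0.05 A, R_n = 66.67 Ω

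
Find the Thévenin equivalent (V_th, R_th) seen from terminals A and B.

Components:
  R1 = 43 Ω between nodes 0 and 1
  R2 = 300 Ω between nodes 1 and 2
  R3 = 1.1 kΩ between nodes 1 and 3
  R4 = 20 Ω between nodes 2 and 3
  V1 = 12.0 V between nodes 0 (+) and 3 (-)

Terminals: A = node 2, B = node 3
Step 1 — V_th is the open-circuit voltage V_A - V_B (nothing connected across the terminals).
Nodal analysis, taking node 3 as the 0 V reference.
Source V1 fixes V_0 = 12 V.
KCL at each unknown node (sum of currents leaving = 0; resistances in Ω):
  Node 1: (V_1 - 12)/43 + (V_1 - V_2)/300 + (V_1 - 0)/1100 = 0
  Node 2: (V_2 - V_1)/300 + (V_2 - 0)/20 = 0
Collecting terms (coefficients in siemens):
  0.0275·V_1 - 0.003333·V_2 = 0.2791
  0.05333·V_2 - 0.003333·V_1 = 0
Determinant D = (0.0275)(0.05333) - (-0.003333)(-0.003333) = 0.001455
V_1 = [(0.2791)(0.05333) - (-0.003333)(0)]/D = 10.23 V
V_2 = [(0.0275)(0) - (0.2791)(-0.003333)]/D = 0.6391 V
V_th = V_2 - V_3 = 0.6391 - 0 = 0.6391 V
Step 2 — R_th: zero the source — replace V1 by a short circuit (node 3 merges into node 0) — and find the resistance seen between A (node 2) and B (node 0).
Reduce the network between node 2 (A) and node 0 (B) by series/parallel combination:
  Rp1 = R1 ‖ R3 (parallel, both between nodes 0 and 1) = 1/(1/43 + 1/1100) = 41.38 Ω
  Rs1 = R2 + Rp1 (series, joined only at node 1) = 300 + 41.38 = 341.4 Ω
  Rp2 = R4 ‖ Rs1 (parallel, both between nodes 0 and 2) = 1/(1/20 + 1/341.4) = 18.89 Ω
R_th = 18.89 Ω

Final answer: V_th = 0.6391 V, R_th = 18.89 Ω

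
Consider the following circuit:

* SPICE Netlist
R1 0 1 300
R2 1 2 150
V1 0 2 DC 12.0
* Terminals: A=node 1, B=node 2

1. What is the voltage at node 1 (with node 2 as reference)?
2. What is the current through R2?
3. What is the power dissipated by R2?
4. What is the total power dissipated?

Nodal analysis, taking node 2 as the 0 V reference.
Source V1 fixes V_0 = 12 V.
KCL at each unknown node (sum of currents leaving = 0; resistances in Ω):
  Node 1: (V_1 - 12)/300 + (V_1 - 0)/150 = 0
Collecting terms: 0.01 × V_1 = 0.04  =>  V_1 = 4 V
Part 1:
  Read off the nodal solution: V_1 = 4 V
Part 2:
  I_R2 = (V_1 - V_2)/R2 = (4 - 0)/150 = 0.02667 A
  Magnitude: I_R2 = 0.02667 A
Part 3:
  I_R2 = (V_1 - V_2)/R2 = (4 - 0)/150 = 0.02667 A
  P_R2 = I_R2² × R2 = (0.02667)² × 150 = 0.1067 W
Part 4:
  Power in each resistor, P = (ΔV)²/R:
    P_R1 = (12 - 4)²/300 = 0.2133 W
    P_R2 = (4 - 0)²/150 = 0.1067 W
  P_total = P_R1 + P_R2 = 0.32 W

Final answers:
1. V_1 = 4 V
2. I_R2 = 0.02667 A
3. P_R2 = 0.1067 W
4. P_total = 0.32 W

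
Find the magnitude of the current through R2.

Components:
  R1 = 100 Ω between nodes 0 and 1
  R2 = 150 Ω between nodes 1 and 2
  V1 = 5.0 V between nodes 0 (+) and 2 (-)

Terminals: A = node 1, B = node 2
Nodal analysis, taking node 2 as the 0 V reference.
Source V1 fixes V_0 = 5 V.
KCL at each unknown node (sum of currents leaving = 0; resistances in Ω):
  Node 1: (V_1 - 5)/100 + (V_1 - 0)/150 = 0
Collecting terms: 0.01667 × V_1 = 0.05  =>  V_1 = 3 V
I_R2 = (V_1 - V_2)/R2 = (3 - 0)/150 = 0.02 A
|I_R2| = 0.02 A

Final answer: |I_R2| = 0.02 A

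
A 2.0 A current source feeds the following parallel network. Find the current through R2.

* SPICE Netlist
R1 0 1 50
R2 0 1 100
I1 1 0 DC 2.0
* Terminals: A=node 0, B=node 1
All resistors sit directly between nodes 0 and 1, so they are in parallel and share one voltage V; the full source current 2 A splits among them.
1/R_par = 1/50 + 1/100 = 0.03 S  =>  R_par = 33.33 Ω
V = I × R_par = 2 × 33.33 = 66.67 V
I_R2 = V/R2 = 66.67/100 = 0.6667 A

Final answer: 0.6667 A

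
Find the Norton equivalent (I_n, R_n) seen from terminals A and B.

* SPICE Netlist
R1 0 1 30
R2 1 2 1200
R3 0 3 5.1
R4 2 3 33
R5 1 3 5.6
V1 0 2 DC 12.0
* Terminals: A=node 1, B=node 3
Find the Thévenin equivalent first; then I_n = V_th/R_th and R_n = R_th.
Step 1 — V_th is the open-circuit voltage V_A - V_B (nothing connected across the terminals).
Nodal analysis, taking node 2 as the 0 V reference.
Source V1 fixes V_0 = 12 V.
KCL at each unknown node (sum of currents leaving = 0; resistances in Ω):
  Node 1: (V_1 - 12)/30 + (V_1 - 0)/1200 + (V_1 - V_3)/5.6 = 0
  Node 3: (V_3 - 12)/5.1 + (V_3 - 0)/33 + (V_3 - V_1)/5.6 = 0
Collecting terms (coefficients in siemens):
  0.2127·V_1 - 0.1786·V_3 = 0.4
  0.405·V_3 - 0.1786·V_1 = 2.353
Determinant D = (0.2127)(0.405) - (-0.1786)(-0.1786) = 0.05426
V_1 = [(0.4)(0.405) - (-0.1786)(2.353)]/D = 10.73 V
V_3 = [(0.2127)(2.353) - (0.4)(-0.1786)]/D = 10.54 V
V_th = V_1 - V_3 = 10.73 - 10.54 = 0.1873 V
Step 2 — R_th: zero the source — replace V1 by a short circuit (node 2 merges into node 0) — and find the resistance seen between A (node 1) and B (node 3).
Reduce the network between node 1 (A) and node 3 (B) by series/parallel combination:
  Rp1 = R1 ‖ R2 (parallel, both between nodes 0 and 1) = 1/(1/30 + 1/1200) = 29.27 Ω
  Rp2 = R3 ‖ R4 (parallel, both between nodes 0 and 3) = 1/(1/5.1 + 1/33) = 4.417 Ω
  Rs1 = Rp1 + Rp2 (series, joined only at node 0) = 29.27 + 4.417 = 33.69 Ω
  Rp3 = R5 ‖ Rs1 (parallel, both between nodes 1 and 3) = 1/(1/5.6 + 1/33.69) = 4.802 Ω
R_th = 4.802 Ω
I_n = V_th/R_th = 0.1873/4.802 = 0.039 A, and R_n = R_th = 4.802 Ω

Final answer: I_n = 0.039 A, R_n = 4.802 Ω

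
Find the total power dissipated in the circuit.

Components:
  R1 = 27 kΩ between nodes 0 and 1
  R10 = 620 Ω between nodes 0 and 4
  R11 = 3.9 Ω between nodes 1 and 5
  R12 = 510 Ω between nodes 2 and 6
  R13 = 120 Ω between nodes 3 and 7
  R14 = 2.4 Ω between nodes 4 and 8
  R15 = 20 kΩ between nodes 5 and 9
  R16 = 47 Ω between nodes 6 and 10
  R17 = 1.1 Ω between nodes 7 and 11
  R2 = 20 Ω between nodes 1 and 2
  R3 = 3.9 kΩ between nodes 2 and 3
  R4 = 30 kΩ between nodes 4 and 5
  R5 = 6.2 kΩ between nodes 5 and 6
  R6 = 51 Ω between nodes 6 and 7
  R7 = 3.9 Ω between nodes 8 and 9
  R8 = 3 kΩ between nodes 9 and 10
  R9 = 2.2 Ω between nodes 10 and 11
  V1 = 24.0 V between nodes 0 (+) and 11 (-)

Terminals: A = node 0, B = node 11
Nodal analysis, taking node 11 as the 0 V reference.
Source V1 fixes V_0 = 24 V.
KCL at each unknown node (sum of currents leaving = 0; resistances in Ω):
  Node 1: (V_1 - 24)/27000 + (V_1 - V_2)/20 + (V_1 - V_5)/3.9 = 0
  Node 2: (V_2 - V_1)/20 + (V_2 - V_3)/3900 + (V_2 - V_6)/510 = 0
  Node 3: (V_3 - V_2)/3900 + (V_3 - V_7)/120 = 0
  Node 4: (V_4 - V_5)/30000 + (V_4 - 24)/620 + (V_4 - V_8)/2.4 = 0
  Node 5: (V_5 - V_4)/30000 + (V_5 - V_6)/6200 + (V_5 - V_1)/3.9 + (V_5 - V_9)/20000 = 0
  Node 6: (V_6 - V_5)/6200 + (V_6 - V_7)/51 + (V_6 - V_2)/510 + (V_6 - V_10)/47 = 0
  Node 7: (V_7 - V_6)/51 + (V_7 - V_3)/120 + (V_7 - 0)/1.1 = 0
  Node 8: (V_8 - V_9)/3.9 + (V_8 - V_4)/2.4 = 0
  Node 9: (V_9 - V_8)/3.9 + (V_9 - V_10)/3000 + (V_9 - V_5)/20000 = 0
  Node 10: (V_10 - V_9)/3000 + (V_10 - 0)/2.2 + (V_10 - V_6)/47 = 0
Collecting terms (coefficients in siemens):
  0.3064·V_1 - 0.05·V_2 - 0.2564·V_5 = 0.0008889
  0.05222·V_2 - 0.05·V_1 - 0.0002564·V_3 - 0.001961·V_6 = 0
  0.00859·V_3 - 0.0002564·V_2 - 0.008333·V_7 = 0
  0.4183·V_4 - 0.00003333·V_5 - 0.4167·V_8 = 0.03871
  0.2567·V_5 - 0.2564·V_1 - 0.00003333·V_4 - 0.0001613·V_6 - 0.00005·V_9 = 0
  0.04301·V_6 - 0.001961·V_2 - 0.0001613·V_5 - 0.01961·V_7 - 0.02128·V_10 = 0
  0.937·V_7 - 0.008333·V_3 - 0.01961·V_6 = 0
  0.6731·V_8 - 0.4167·V_4 - 0.2564·V_9 = 0
  0.2568·V_9 - 0.00005·V_5 - 0.2564·V_8 - 0.0003333·V_10 = 0
  0.4762·V_10 - 0.02128·V_6 - 0.0003333·V_9 = 0
Solving these 10 simultaneous equations (Gaussian elimination) gives:
  V_1 = 1.085 V, V_2 = 1.042 V, V_3 = 0.0326 V, V_4 = 19.13 V
  V_5 = 1.091 V, V_6 = 0.06024 V, V_7 = 0.00155 V, V_8 = 19.11 V
  V_9 = 19.08 V, V_10 = 0.01605 V
Power in each resistor, P = (ΔV)²/R:
  P_R1 = (24 - 1.085)²/27000 = 0.01945 W
  P_R2 = (1.085 - 1.042)²/20 = 0.00009534 W
  P_R3 = (1.042 - 0.0326)²/3900 = 0.0002611 W
  P_R4 = (19.13 - 1.091)²/30000 = 0.01085 W
  P_R5 = (1.091 - 0.06024)²/6200 = 0.0001713 W
  P_R6 = (0.06024 - 0.00155)²/51 = 0.00006753 W
  P_R7 = (19.11 - 19.08)²/3.9 = 0.0002053 W
  P_R8 = (19.08 - 0.01605)²/3000 = 0.1212 W
  P_R9 = (0.01605 - 0)²/2.2 = 0.0001171 W
  P_R10 = (24 - 19.13)²/620 = 0.03827 W
  P_R11 = (1.085 - 1.091)²/3.9 = 0.000006948 W
  P_R12 = (1.042 - 0.06024)²/510 = 0.001889 W
  P_R13 = (0.0326 - 0.00155)²/120 = 0.000008035 W
  P_R14 = (19.13 - 19.11)²/2.4 = 0.0001263 W
  P_R15 = (1.091 - 19.08)²/20000 = 0.01619 W
  P_R16 = (0.06024 - 0.01605)²/47 = 0.00004154 W
  P_R17 = (0.00155 - 0)²/1.1 = 0.000002185 W
P_total = P_R1 + P_R2 + P_R3 + P_R4 + P_R5 + P_R6 + P_R7 + P_R8 + P_R9 + P_R10 + P_R11 + P_R12 + P_R13 + P_R14 + P_R15 + P_R16 + P_R17 = 0.2089 W

Final answer: 0.2089 W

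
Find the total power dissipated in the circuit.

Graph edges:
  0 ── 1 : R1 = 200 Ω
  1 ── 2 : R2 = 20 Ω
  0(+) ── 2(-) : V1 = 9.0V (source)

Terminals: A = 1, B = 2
Nodal analysis, taking node 2 as the 0 V reference.
Source V1 fixes V_0 = 9 V.
KCL at each unknown node (sum of currents leaving = 0; resistances in Ω):
  Node 1: (V_1 - 9)/200 + (V_1 - 0)/20 = 0
Collecting terms: 0.055 × V_1 = 0.045  =>  V_1 = 0.8182 V
Power in each resistor, P = (ΔV)²/R:
  P_R1 = (9 - 0.8182)²/200 = 0.3347 W
  P_R2 = (0.8182 - 0)²/20 = 0.03347 W
P_total = P_R1 + P_R2 = 0.3682 W

Final answer: 0.3682 W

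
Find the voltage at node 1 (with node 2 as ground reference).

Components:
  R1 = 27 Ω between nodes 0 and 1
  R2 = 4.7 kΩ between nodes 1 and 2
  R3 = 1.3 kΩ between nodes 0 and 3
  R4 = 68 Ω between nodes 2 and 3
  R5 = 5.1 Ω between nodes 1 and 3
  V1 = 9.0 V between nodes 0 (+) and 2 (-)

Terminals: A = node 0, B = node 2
Nodal analysis, taking node 2 as the 0 V reference.
Source V1 fixes V_0 = 9 V.
KCL at each unknown node (sum of currents leaving = 0; resistances in Ω):
  Node 1: (V_1 - 9)/27 + (V_1 - 0)/4700 + (V_1 - V_3)/5.1 = 0
  Node 3: (V_3 - 9)/1300 + (V_3 - 0)/68 + (V_3 - V_1)/5.1 = 0
Collecting terms (coefficients in siemens):
  0.2333·V_1 - 0.1961·V_3 = 0.3333
  0.2116·V_3 - 0.1961·V_1 = 0.006923
Determinant D = (0.2333)(0.2116) - (-0.1961)(-0.1961) = 0.01091
V_1 = [(0.3333)(0.2116) - (-0.1961)(0.006923)]/D = 6.585 V
V_3 = [(0.2333)(0.006923) - (0.3333)(-0.1961)]/D = 6.136 V
The requested potential is V_1 = 6.585 V.

Final answer: V_1 = 6.585 V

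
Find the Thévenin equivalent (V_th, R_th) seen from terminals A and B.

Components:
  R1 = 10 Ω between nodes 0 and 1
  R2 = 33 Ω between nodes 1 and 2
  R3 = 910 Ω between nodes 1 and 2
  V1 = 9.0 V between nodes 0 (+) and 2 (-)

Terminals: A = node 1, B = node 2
Step 1 — V_th is the open-circuit voltage V_A - V_B (nothing connected across the terminals).
Nodal analysis, taking node 2 as the 0 V reference.
Source V1 fixes V_0 = 9 V.
KCL at each unknown node (sum of currents leaving = 0; resistances in Ω):
  Node 1: (V_1 - 9)/10 + (V_1 - 0)/33 + (V_1 - 0)/910 = 0
Collecting terms: 0.1314 × V_1 = 0.9  =>  V_1 = 6.849 V
V_th = V_1 - V_2 = 6.849 - 0 = 6.849 V
Step 2 — R_th: zero the source — replace V1 by a short circuit (node 2 merges into node 0) — and find the resistance seen between A (node 1) and B (node 0).
Reduce the network between node 1 (A) and node 0 (B) by series/parallel combination:
  Rp1 = R1 ‖ R2 ‖ R3 (parallel, all between nodes 0 and 1) = 1/(1/10 + 1/33 + 1/910) = 7.61 Ω
R_th = 7.61 Ω

Final answer: V_th = 6.849 V, R_th = 7.61 Ω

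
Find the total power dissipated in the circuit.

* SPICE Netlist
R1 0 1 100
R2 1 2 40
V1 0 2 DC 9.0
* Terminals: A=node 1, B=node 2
Nodal analysis, taking node 2 as the 0 V reference.
Source V1 fixes V_0 = 9 V.
KCL at each unknown node (sum of currents leaving = 0; resistances in Ω):
  Node 1: (V_1 - 9)/100 + (V_1 - 0)/40 = 0
Collecting terms: 0.035 × V_1 = 0.09  =>  V_1 = 2.571 V
Power in each resistor, P = (ΔV)²/R:
  P_R1 = (9 - 2.571)²/100 = 0.4133 W
  P_R2 = (2.571 - 0)²/40 = 0.1653 W
P_total = P_R1 + P_R2 = 0.5786 W

Final answer: 0.5786 W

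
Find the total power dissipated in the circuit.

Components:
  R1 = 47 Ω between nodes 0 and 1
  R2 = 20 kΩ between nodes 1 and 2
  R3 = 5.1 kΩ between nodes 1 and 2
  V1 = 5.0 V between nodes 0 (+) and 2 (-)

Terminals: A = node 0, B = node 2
Nodal analysis, taking node 2 as the 0 V reference.
Source V1 fixes V_0 = 5 V.
KCL at each unknown node (sum of currents leaving = 0; resistances in Ω):
  Node 1: (V_1 - 5)/47 + (V_1 - 0)/20000 + (V_1 - 0)/5100 = 0
Collecting terms: 0.02152 × V_1 = 0.1064  =>  V_1 = 4.943 V
Power in each resistor, P = (ΔV)²/R:
  P_R1 = (5 - 4.943)²/47 = 0.00006953 W
  P_R2 = (4.943 - 0)²/20000 = 0.001222 W
  P_R3 = (4.943 - 0)²/5100 = 0.004791 W
P_total = P_R1 + P_R2 + P_R3 = 0.006082 W

Final answer: 0.006082 W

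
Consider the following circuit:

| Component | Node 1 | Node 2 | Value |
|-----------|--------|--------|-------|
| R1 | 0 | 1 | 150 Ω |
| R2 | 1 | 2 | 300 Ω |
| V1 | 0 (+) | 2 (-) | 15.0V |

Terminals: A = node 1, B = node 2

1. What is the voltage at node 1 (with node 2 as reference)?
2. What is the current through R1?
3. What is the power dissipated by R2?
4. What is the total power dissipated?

Nodal analysis, taking node 2 as the 0 V reference.
Source V1 fixes V_0 = 15 V.
KCL at each unknown node (sum of currents leaving = 0; resistances in Ω):
  Node 1: (V_1 - 15)/150 + (V_1 - 0)/300 = 0
Collecting terms: 0.01 × V_1 = 0.1  =>  V_1 = 10 V
Part 1:
  Read off the nodal solution: V_1 = 10 V
Part 2:
  I_R1 = (V_0 - V_1)/R1 = (15 - 10)/150 = 0.03333 A
  Magnitude: I_R1 = 0.03333 A
Part 3:
  I_R2 = (V_1 - V_2)/R2 = (10 - 0)/300 = 0.03333 A
  P_R2 = I_R2² × R2 = (0.03333)² × 300 = 0.3333 W
Part 4:
  Power in each resistor, P = (ΔV)²/R:
    P_R1 = (15 - 10)²/150 = 0.1667 W
    P_R2 = (10 - 0)²/300 = 0.3333 W
  P_total = P_R1 + P_R2 = 0.5 W

Final answers:
1. V_1 = 10 V
2. I_R1 = 0.03333 A
3. P_R2 = 0.3333 W
4. P_total = 0.5 W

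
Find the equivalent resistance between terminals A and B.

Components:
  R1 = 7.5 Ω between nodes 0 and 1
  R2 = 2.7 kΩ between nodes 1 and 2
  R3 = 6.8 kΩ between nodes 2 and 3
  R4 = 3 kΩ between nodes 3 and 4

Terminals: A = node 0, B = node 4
Reduce the network between node 0 (A) and node 4 (B) by series/parallel combination:
  Rs1 = R1 + R2 (series, joined only at node 1) = 7.5 + 2700 = 2708 Ω
  Rs2 = R3 + Rs1 (series, joined only at node 2) = 6800 + 2708 = 9508 Ω
  Rs3 = R4 + Rs2 (series, joined only at node 3) = 3000 + 9508 = 12510 Ω
R_eq = 12.51 kΩ

Final answer: 12.51 kΩ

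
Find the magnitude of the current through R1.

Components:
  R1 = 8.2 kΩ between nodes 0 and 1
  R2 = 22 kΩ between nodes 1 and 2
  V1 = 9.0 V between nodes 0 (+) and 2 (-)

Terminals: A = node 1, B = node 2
Nodal analysis, taking node 2 as the 0 V reference.
Source V1 fixes V_0 = 9 V.
KCL at each unknown node (sum of currents leaving = 0; resistances in Ω):
  Node 1: (V_1 - 9)/8200 + (V_1 - 0)/22000 = 0
Collecting terms: 0.0001674 × V_1 = 0.001098  =>  V_1 = 6.556 V
I_R1 = (V_0 - V_1)/R1 = (9 - 6.556)/8200 = 0.000298 A
|I_R1| = 0.000298 A

Final answer: |I_R1| = 0.000298 A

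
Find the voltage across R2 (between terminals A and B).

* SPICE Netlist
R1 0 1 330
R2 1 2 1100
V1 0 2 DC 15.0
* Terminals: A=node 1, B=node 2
R1 and R2 are in series across V1 (node 0 → node 1 → node 2), and the output A–B is taken across R2, so this is a voltage divider.
Series current: I = V1/(R1 + R2) = 15/(330 + 1100) = 15/1430 = 0.01049 A
V_R2 = I × R2 = V1 × R2/(R1 + R2) = 15 × 1100/1430 = 11.54 V

Final answer: 11.54 V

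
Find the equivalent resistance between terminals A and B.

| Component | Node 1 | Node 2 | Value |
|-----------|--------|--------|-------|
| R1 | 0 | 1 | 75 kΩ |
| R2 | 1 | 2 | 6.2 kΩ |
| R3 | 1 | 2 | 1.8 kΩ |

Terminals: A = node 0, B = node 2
Reduce the network between node 0 (A) and node 2 (B) by series/parallel combination:
  Rp1 = R2 ‖ R3 (parallel, both between nodes 1 and 2) = 1/(1/6200 + 1/1800) = 1395 Ω
  Rs1 = R1 + Rp1 (series, joined only at node 1) = 75000 + 1395 = 76400 Ω
R_eq = 76.39 kΩ

Final answer: 76.39 kΩ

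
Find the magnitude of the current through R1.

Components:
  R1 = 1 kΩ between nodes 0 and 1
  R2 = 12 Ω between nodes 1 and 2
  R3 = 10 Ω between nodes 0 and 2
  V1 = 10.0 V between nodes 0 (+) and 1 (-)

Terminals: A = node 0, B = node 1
Nodal analysis, taking node 1 as the 0 V reference.
Source V1 fixes V_0 = 10 V.
KCL at each unknown node (sum of currents leaving = 0; resistances in Ω):
  Node 2: (V_2 - 0)/12 + (V_2 - 10)/10 = 0
Collecting terms: 0.1833 × V_2 = 1  =>  V_2 = 5.455 V
I_R1 = (V_0 - V_1)/R1 = (10 - 0)/1000 = 0.01 A
|I_R1| = 0.01 A

Final answer: |I_R1| = 0.01 A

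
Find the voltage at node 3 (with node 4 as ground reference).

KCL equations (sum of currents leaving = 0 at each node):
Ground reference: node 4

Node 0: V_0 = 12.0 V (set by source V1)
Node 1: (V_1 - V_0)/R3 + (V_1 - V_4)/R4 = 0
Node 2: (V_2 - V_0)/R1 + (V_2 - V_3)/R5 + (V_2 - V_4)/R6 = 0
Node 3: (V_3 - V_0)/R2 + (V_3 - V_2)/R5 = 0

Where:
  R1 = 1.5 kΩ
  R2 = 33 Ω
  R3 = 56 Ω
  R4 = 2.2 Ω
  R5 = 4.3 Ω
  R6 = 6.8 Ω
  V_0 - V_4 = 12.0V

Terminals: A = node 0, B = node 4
Nodal analysis, taking node 4 as the 0 V reference.
Source V1 fixes V_0 = 12 V.
KCL at each unknown node (sum of currents leaving = 0; resistances in Ω):
  Node 1: (V_1 - 12)/56 + (V_1 - 0)/2.2 = 0
  Node 2: (V_2 - 12)/1500 + (V_2 - V_3)/4.3 + (V_2 - 0)/6.8 = 0
  Node 3: (V_3 - 12)/33 + (V_3 - V_2)/4.3 = 0
Collecting terms (coefficients in siemens):
  0.4724·V_1 = 0.2143
  0.3803·V_2 - 0.2326·V_3 = 0.008
  0.2629·V_3 - 0.2326·V_2 = 0.3636
Solving these 3 simultaneous equations (Gaussian elimination) gives:
  V_1 = 0.4536 V, V_2 = 1.889 V, V_3 = 3.055 V
The requested potential is V_3 = 3.055 V.

Final answer: V_3 = 3.055 V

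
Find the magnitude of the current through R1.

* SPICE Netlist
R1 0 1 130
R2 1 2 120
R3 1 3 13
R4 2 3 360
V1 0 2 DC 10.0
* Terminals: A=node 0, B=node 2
Nodal analysis, taking node 2 as the 0 V reference.
Source V1 fixes V_0 = 10 V.
KCL at each unknown node (sum of currents leaving = 0; resistances in Ω):
  Node 1: (V_1 - 10)/130 + (V_1 - 0)/120 + (V_1 - V_3)/13 = 0
  Node 3: (V_3 - V_1)/13 + (V_3 - 0)/360 = 0
Collecting terms (coefficients in siemens):
  0.09295·V_1 - 0.07692·V_3 = 0.07692
  0.0797·V_3 - 0.07692·V_1 = 0
Determinant D = (0.09295)(0.0797) - (-0.07692)(-0.07692) = 0.001491
V_1 = [(0.07692)(0.0797) - (-0.07692)(0)]/D = 4.112 V
V_3 = [(0.09295)(0) - (0.07692)(-0.07692)]/D = 3.969 V
I_R1 = (V_0 - V_1)/R1 = (10 - 4.112)/130 = 0.04529 A
|I_R1| = 0.04529 A

Final answer: |I_R1| = 0.04529 A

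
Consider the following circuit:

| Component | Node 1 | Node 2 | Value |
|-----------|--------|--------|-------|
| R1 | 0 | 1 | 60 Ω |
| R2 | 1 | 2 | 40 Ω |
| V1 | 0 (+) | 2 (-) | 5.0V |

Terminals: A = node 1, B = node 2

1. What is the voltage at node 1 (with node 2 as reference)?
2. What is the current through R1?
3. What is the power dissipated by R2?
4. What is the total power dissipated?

Nodal analysis, taking node 2 as the 0 V reference.
Source V1 fixes V_0 = 5 V.
KCL at each unknown node (sum of currents leaving = 0; resistances in Ω):
  Node 1: (V_1 - 5)/60 + (V_1 - 0)/40 = 0
Collecting terms: 0.04167 × V_1 = 0.08333  =>  V_1 = 2 V
Part 1:
  Read off the nodal solution: V_1 = 2 V
Part 2:
  I_R1 = (V_0 - V_1)/R1 = (5 - 2)/60 = 0.05 A
  Magnitude: I_R1 = 0.05 A
Part 3:
  I_R2 = (V_1 - V_2)/R2 = (2 - 0)/40 = 0.05 A
  P_R2 = I_R2² × R2 = (0.05)² × 40 = 0.1 W
Part 4:
  Power in each resistor, P = (ΔV)²/R:
    P_R1 = (5 - 2)²/60 = 0.15 W
    P_R2 = (2 - 0)²/40 = 0.1 W
  P_total = P_R1 + P_R2 = 0.25 W

Final answers:
1. V_1 = 2 V
2. I_R1 = 0.05 A
3. P_R2 = 0.1 W
4. P_total = 0.25 W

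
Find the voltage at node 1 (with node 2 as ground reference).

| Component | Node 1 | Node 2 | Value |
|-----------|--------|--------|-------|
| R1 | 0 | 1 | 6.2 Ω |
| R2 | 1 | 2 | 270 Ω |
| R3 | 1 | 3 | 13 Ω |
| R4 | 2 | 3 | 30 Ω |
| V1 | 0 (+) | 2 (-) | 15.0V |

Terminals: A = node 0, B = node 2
Nodal analysis, taking node 2 as the 0 V reference.
Source V1 fixes V_0 = 15 V.
KCL at each unknown node (sum of currents leaving = 0; resistances in Ω):
  Node 1: (V_1 - 15)/6.2 + (V_1 - 0)/270 + (V_1 - V_3)/13 = 0
  Node 3: (V_3 - V_1)/13 + (V_3 - 0)/30 = 0
Collecting terms (coefficients in siemens):
  0.2419·V_1 - 0.07692·V_3 = 2.419
  0.1103·V_3 - 0.07692·V_1 = 0
Determinant D = (0.2419)(0.1103) - (-0.07692)(-0.07692) = 0.02076
V_1 = [(2.419)(0.1103) - (-0.07692)(0)]/D = 12.85 V
V_3 = [(0.2419)(0) - (2.419)(-0.07692)]/D = 8.966 V
The requested potential is V_1 = 12.85 V.

Final answer: V_1 = 12.85 V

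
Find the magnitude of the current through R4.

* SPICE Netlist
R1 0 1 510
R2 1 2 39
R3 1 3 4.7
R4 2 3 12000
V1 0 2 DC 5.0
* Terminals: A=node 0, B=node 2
Nodal analysis, taking node 2 as the 0 V reference.
Source V1 fixes V_0 = 5 V.
KCL at each unknown node (sum of currents leaving = 0; resistances in Ω):
  Node 1: (V_1 - 5)/510 + (V_1 - 0)/39 + (V_1 - V_3)/4.7 = 0
  Node 3: (V_3 - V_1)/4.7 + (V_3 - 0)/12000 = 0
Collecting terms (coefficients in siemens):
  0.2404·V_1 - 0.2128·V_3 = 0.009804
  0.2128·V_3 - 0.2128·V_1 = 0
Determinant D = (0.2404)(0.2128) - (-0.2128)(-0.2128) = 0.005893
V_1 = [(0.009804)(0.2128) - (-0.2128)(0)]/D = 0.3541 V
V_3 = [(0.2404)(0) - (0.009804)(-0.2128)]/D = 0.354 V
I_R4 = (V_2 - V_3)/R4 = (0 - 0.354)/12000 = -0.0000295 A
|I_R4| = 0.0000295 A

Final answer: |I_R4| = 2.95e-05 A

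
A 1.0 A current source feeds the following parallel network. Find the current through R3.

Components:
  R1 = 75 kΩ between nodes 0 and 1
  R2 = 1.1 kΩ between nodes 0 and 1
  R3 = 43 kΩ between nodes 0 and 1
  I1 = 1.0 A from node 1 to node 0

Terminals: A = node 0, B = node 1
All resistors sit directly between nodes 0 and 1, so they are in parallel and share one voltage V; the full source current 1 A splits among them.
1/R_par = 1/75000 + 1/1100 + 1/43000 = 0.0009457 S  =>  R_par = 1057 Ω
V = I × R_par = 1 × 1057 = 1057 V
I_R3 = V/R3 = 1057/43000 = 0.02459 A

Final answer: 0.02459 A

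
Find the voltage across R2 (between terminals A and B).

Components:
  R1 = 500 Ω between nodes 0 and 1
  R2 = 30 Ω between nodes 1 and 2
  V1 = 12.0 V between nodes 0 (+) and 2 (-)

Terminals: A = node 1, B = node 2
R1 and R2 are in series across V1 (node 0 → node 1 → node 2), and the output A–B is taken across R2, so this is a voltage divider.
Series current: I = V1/(R1 + R2) = 12/(500 + 30) = 12/530 = 0.02264 A
V_R2 = I × R2 = V1 × R2/(R1 + R2) = 12 × 30/530 = 0.6792 V

Final answer: 0.6792 V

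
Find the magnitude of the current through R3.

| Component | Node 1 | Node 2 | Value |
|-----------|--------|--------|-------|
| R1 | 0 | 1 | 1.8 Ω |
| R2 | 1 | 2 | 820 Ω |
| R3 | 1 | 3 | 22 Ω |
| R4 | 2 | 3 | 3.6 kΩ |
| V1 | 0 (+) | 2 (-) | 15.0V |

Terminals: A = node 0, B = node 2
Nodal analysis, taking node 2 as the 0 V reference.
Source V1 fixes V_0 = 15 V.
KCL at each unknown node (sum of currents leaving = 0; resistances in Ω):
  Node 1: (V_1 - 15)/1.8 + (V_1 - 0)/820 + (V_1 - V_3)/22 = 0
  Node 3: (V_3 - V_1)/22 + (V_3 - 0)/3600 = 0
Collecting terms (coefficients in siemens):
  0.6022·V_1 - 0.04545·V_3 = 8.333
  0.04573·V_3 - 0.04545·V_1 = 0
Determinant D = (0.6022)(0.04573) - (-0.04545)(-0.04545) = 0.02548
V_1 = [(8.333)(0.04573) - (-0.04545)(0)]/D = 14.96 V
V_3 = [(0.6022)(0) - (8.333)(-0.04545)]/D = 14.87 V
I_R3 = (V_1 - V_3)/R3 = (14.96 - 14.87)/22 = 0.00413 A
|I_R3| = 0.00413 A

Final answer: |I_R3| = 0.00413 A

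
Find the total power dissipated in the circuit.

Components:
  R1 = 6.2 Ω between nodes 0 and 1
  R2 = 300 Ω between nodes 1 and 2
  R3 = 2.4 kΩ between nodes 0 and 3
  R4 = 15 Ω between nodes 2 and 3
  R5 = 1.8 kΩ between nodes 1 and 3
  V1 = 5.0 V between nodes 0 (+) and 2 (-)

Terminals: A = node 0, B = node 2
Nodal analysis, taking node 2 as the 0 V reference.
Source V1 fixes V_0 = 5 V.
KCL at each unknown node (sum of currents leaving = 0; resistances in Ω):
  Node 1: (V_1 - 5)/6.2 + (V_1 - 0)/300 + (V_1 - V_3)/1800 = 0
  Node 3: (V_3 - 5)/2400 + (V_3 - 0)/15 + (V_3 - V_1)/1800 = 0
Collecting terms (coefficients in siemens):
  0.1652·V_1 - 0.0005556·V_3 = 0.8065
  0.06764·V_3 - 0.0005556·V_1 = 0.002083
Determinant D = (0.1652)(0.06764) - (-0.0005556)(-0.0005556) = 0.01117
V_1 = [(0.8065)(0.06764) - (-0.0005556)(0.002083)]/D = 4.883 V
V_3 = [(0.1652)(0.002083) - (0.8065)(-0.0005556)]/D = 0.0709 V
Power in each resistor, P = (ΔV)²/R:
  P_R1 = (5 - 4.883)²/6.2 = 0.002226 W
  P_R2 = (4.883 - 0)²/300 = 0.07946 W
  P_R3 = (5 - 0.0709)²/2400 = 0.01012 W
  P_R4 = (0 - 0.0709)²/15 = 0.0003352 W
  P_R5 = (4.883 - 0.0709)²/1800 = 0.01286 W
P_total = P_R1 + P_R2 + P_R3 + P_R4 + P_R5 = 0.105 W

Final answer: 0.105 W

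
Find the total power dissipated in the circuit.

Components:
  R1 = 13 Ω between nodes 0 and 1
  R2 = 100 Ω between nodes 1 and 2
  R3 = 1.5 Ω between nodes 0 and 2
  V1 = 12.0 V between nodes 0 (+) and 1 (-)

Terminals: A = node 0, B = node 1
Nodal analysis, taking node 1 as the 0 V reference.
Source V1 fixes V_0 = 12 V.
KCL at each unknown node (sum of currents leaving = 0; resistances in Ω):
  Node 2: (V_2 - 0)/100 + (V_2 - 12)/1.5 = 0
Collecting terms: 0.6767 × V_2 = 8  =>  V_2 = 11.82 V
Power in each resistor, P = (ΔV)²/R:
  P_R1 = (12 - 0)²/13 = 11.08 W
  P_R2 = (0 - 11.82)²/100 = 1.398 W
  P_R3 = (12 - 11.82)²/1.5 = 0.02097 W
P_total = P_R1 + P_R2 + P_R3 = 12.5 W

Final answer: 12.5 W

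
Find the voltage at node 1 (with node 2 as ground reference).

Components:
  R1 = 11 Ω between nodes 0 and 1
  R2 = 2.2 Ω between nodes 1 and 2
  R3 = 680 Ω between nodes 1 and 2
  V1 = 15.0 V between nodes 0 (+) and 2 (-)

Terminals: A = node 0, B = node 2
Nodal analysis, taking node 2 as the 0 V reference.
Source V1 fixes V_0 = 15 V.
KCL at each unknown node (sum of currents leaving = 0; resistances in Ω):
  Node 1: (V_1 - 15)/11 + (V_1 - 0)/2.2 + (V_1 - 0)/680 = 0
Collecting terms: 0.5469 × V_1 = 1.364  =>  V_1 = 2.493 V
The requested potential is V_1 = 2.493 V.

Final answer: V_1 = 2.493 V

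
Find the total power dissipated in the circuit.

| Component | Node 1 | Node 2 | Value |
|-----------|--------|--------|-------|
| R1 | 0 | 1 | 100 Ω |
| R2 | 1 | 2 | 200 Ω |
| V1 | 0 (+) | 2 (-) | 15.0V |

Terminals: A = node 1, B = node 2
Nodal analysis, taking node 2 as the 0 V reference.
Source V1 fixes V_0 = 15 V.
KCL at each unknown node (sum of currents leaving = 0; resistances in Ω):
  Node 1: (V_1 - 15)/100 + (V_1 - 0)/200 = 0
Collecting terms: 0.015 × V_1 = 0.15  =>  V_1 = 10 V
Power in each resistor, P = (ΔV)²/R:
  P_R1 = (15 - 10)²/100 = 0.25 W
  P_R2 = (10 - 0)²/200 = 0.5 W
P_total = P_R1 + P_R2 = 0.75 W

Final answer: 0.75 W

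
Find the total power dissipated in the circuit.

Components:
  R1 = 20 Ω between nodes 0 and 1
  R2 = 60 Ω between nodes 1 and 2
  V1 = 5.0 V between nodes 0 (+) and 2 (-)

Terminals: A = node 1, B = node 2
Nodal analysis, taking node 2 as the 0 V reference.
Source V1 fixes V_0 = 5 V.
KCL at each unknown node (sum of currents leaving = 0; resistances in Ω):
  Node 1: (V_1 - 5)/20 + (V_1 - 0)/60 = 0
Collecting terms: 0.06667 × V_1 = 0.25  =>  V_1 = 3.75 V
Power in each resistor, P = (ΔV)²/R:
  P_R1 = (5 - 3.75)²/20 = 0.07812 W
  P_R2 = (3.75 - 0)²/60 = 0.2344 W
P_total = P_R1 + P_R2 = 0.3125 W

Final answer: 0.3125 W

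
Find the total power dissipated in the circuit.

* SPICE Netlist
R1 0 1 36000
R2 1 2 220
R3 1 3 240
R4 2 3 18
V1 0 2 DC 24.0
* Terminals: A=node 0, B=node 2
Nodal analysis, taking node 2 as the 0 V reference.
Source V1 fixes V_0 = 24 V.
KCL at each unknown node (sum of currents leaving = 0; resistances in Ω):
  Node 1: (V_1 - 24)/36000 + (V_1 - 0)/220 + (V_1 - V_3)/240 = 0
  Node 3: (V_3 - V_1)/240 + (V_3 - 0)/18 = 0
Collecting terms (coefficients in siemens):
  0.00874·V_1 - 0.004167·V_3 = 0.0006667
  0.05972·V_3 - 0.004167·V_1 = 0
Determinant D = (0.00874)(0.05972) - (-0.004167)(-0.004167) = 0.0005046
V_1 = [(0.0006667)(0.05972) - (-0.004167)(0)]/D = 0.0789 V
V_3 = [(0.00874)(0) - (0.0006667)(-0.004167)]/D = 0.005505 V
Power in each resistor, P = (ΔV)²/R:
  P_R1 = (24 - 0.0789)²/36000 = 0.01589 W
  P_R2 = (0.0789 - 0)²/220 = 0.0000283 W
  P_R3 = (0.0789 - 0.005505)²/240 = 0.00002245 W
  P_R4 = (0 - 0.005505)²/18 = 0.000001684 W
P_total = P_R1 + P_R2 + P_R3 + P_R4 = 0.01595 W

Final answer: 0.01595 W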